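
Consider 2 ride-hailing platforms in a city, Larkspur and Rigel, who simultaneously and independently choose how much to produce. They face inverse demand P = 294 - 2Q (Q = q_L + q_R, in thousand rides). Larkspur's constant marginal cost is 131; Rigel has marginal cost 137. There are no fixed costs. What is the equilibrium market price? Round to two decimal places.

Larkspur's profit: π_L = (294 - 2Q)q_L - (131q_L). Setting ∂π_L/∂q_L = 0: 163 - 4q_L - 2(q_R) = 0.
Rigel's first-order condition: 157 - 4q_R - 2(q_L) = 0.
Best responses: q_L = (163 - 2q_R)/4, q_R = (157 - 2q_L)/4.
Substituting one into the other gives q_L = 169/6 and q_R = 151/6.
Total output Q = 160/3, so price P = 294 - 2·(160/3) = 562/3.

187.33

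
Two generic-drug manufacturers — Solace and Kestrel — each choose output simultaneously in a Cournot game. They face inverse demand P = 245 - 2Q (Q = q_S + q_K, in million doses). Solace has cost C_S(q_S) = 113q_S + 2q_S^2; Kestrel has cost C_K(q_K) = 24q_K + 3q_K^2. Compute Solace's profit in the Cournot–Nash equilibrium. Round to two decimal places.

533.85

Solace's profit: π_S = (245 - 2Q)q_S - (113q_S + 2q_S²). Setting ∂π_S/∂q_S = 0: 132 - 8q_S - 2(q_K) = 0.
Kestrel's first-order condition: 221 - 10q_K - 2(q_S) = 0.
So q_S = (132 - 2q_K)/8 and q_K = (221 - 2q_S)/10.
Solving the pair: q_S = 439/38, q_K = 376/19.
Price P = 245 - 2·(1191/38) = 182.3158.
Solace's profit: 182.3158·(439/38) - 113·(439/38) - 2(439/38)² = 533.8532.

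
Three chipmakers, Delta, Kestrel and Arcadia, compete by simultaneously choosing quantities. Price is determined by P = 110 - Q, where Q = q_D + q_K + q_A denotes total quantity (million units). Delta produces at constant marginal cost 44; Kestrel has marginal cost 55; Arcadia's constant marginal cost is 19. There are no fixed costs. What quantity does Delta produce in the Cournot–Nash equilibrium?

13

Delta's profit: π_D = (110 - Q)q_D - (44q_D). Setting ∂π_D/∂q_D = 0: 66 - 2q_D - (q_K + q_A) = 0.
Kestrel's first-order condition: 55 - 2q_K - (q_D + q_A) = 0.
Arcadia's first-order condition: 91 - 2q_A - (q_D + q_K) = 0.
Summing all 3 equations gives 212 − 4Q = 0, hence Q = 53.
Back-substituting: q_D = (66 − 53) = 13, q_K = (55 − 53) = 2, q_A = (91 − 53) = 38.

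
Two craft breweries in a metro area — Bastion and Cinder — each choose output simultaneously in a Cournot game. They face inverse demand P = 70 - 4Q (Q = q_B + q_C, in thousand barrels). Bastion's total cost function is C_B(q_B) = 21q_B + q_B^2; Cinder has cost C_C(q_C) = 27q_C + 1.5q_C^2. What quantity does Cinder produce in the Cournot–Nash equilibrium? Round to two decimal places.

Bastion's profit: π_B = (70 - 4Q)q_B - (21q_B + q_B²). Setting ∂π_B/∂q_B = 0: 49 - 10q_B - 4(q_C) = 0.
Cinder's first-order condition: 43 - 11q_C - 4(q_B) = 0.
Best responses: q_B = (49 - 4q_C)/10, q_C = (43 - 4q_B)/11.
Substituting one into the other gives q_B = 367/94 and q_C = 117/47.

2.49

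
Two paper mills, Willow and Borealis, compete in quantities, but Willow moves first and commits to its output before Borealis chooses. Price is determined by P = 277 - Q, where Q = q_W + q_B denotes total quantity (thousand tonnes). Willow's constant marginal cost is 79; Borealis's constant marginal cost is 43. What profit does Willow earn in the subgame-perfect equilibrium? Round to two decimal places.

Solve by backward induction. Given q_W, the follower Borealis maximises π_B = (277 - q_W - q_B)q_B - 43q_B.
Follower FOC: 234 - q_W - 2q_B = 0, so q_B(q_W) = (234 - q_W)/2.
Willow substitutes q_B(q_W) into its own profit: π_W = q_W(277 - q_W - (234 - q_W)/2) - 79q_W = (160 - (1/2)q_W)q_W - 79q_W.
Maximising: ∂π_W/∂q_W = 81 - q_W = 0, giving q_W = 81.
Then q_B = (234 - 81)/2 = 153/2.
Price P = 277 - 315/2 = 239/2.
Willow's profit: (239/2 - 79)·81 = 3280.5000.

3280.50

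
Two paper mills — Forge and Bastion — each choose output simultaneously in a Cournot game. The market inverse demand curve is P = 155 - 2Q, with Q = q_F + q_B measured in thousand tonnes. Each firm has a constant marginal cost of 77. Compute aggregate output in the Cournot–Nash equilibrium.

A representative firm's profit is π_i = q_i(155 - 2Q) - 77q_i.
First-order condition (treating rivals' output as given): 78 - 4q_i - 2q_j = 0.
With identical firms every q_j equals q_i, so q_j = q_i and 78 = 6q_i, giving q_i = 13.
Total output Q = 13 + 13 = 26.

26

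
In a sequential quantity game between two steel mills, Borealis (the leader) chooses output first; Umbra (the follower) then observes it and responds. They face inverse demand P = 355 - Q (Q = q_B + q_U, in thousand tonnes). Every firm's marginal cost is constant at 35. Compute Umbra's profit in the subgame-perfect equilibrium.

6400

The follower Umbra best-responds to any q_B: π_U = (355 - Q)q_U - 35q_U.
∂π_U/∂q_U = 320 - q_B - 2q_U = 0 gives the reaction function q_U = (320 - q_B)/2.
Borealis substitutes q_U(q_B) into its own profit: π_B = q_B(355 - q_B - (320 - q_B)/2) - 35q_B = (195 - (1/2)q_B)q_B - 35q_B.
Leader FOC: 160 - q_B = 0, so q_B = 160.
Then q_U = (320 - 160)/2 = 80.
Price P = 355 - 240 = 115.
Umbra's profit: (115 - 35)·80 = 6400.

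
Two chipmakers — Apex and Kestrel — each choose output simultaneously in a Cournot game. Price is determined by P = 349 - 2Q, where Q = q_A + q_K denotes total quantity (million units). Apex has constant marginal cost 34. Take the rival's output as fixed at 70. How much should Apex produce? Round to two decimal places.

43.75

With the rival's output fixed at 70, Apex's profit is π_A = (349 - 2·70 - 2q_A)q_A - (34q_A) = (209 - 2q_A)q_A - (34q_A).
∂π_A/∂q_A = 175 - 4q_A = 0, so q_A = 175/4.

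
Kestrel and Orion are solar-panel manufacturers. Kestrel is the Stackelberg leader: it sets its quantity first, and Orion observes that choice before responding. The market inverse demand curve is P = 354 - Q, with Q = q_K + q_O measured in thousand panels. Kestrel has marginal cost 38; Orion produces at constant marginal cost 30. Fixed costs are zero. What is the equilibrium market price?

115

The follower Orion best-responds to any q_K: π_O = (354 - Q)q_O - 30q_O.
Follower FOC: 324 - q_K - 2q_O = 0, so q_O(q_K) = (324 - q_K)/2.
Kestrel substitutes q_O(q_K) into its own profit: π_K = q_K(354 - q_K - (324 - q_K)/2) - 38q_K = (192 - (1/2)q_K)q_K - 38q_K.
The leader's first-order condition 154 - q_K = 0 yields q_K = 154.
Then q_O = (324 - 154)/2 = 85.
Total output Q = 239, so price P = 354 - 239 = 115.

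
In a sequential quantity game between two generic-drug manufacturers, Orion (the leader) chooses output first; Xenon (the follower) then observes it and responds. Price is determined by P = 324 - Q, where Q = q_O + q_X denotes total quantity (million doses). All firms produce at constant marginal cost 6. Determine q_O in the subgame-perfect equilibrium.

The follower Xenon best-responds to any q_O: π_X = (324 - Q)q_X - 6q_X.
Follower FOC: 318 - q_O - 2q_X = 0, so q_X(q_O) = (318 - q_O)/2.
The leader anticipates this reaction. Substituting into P = 324 - Q gives P = 165 - (1/2)q_O, so π_O = (165 - (1/2)q_O)q_O - 6q_O.
Leader FOC: 159 - q_O = 0, so q_O = 159.
Then q_X = (318 - 159)/2 = 159/2.

159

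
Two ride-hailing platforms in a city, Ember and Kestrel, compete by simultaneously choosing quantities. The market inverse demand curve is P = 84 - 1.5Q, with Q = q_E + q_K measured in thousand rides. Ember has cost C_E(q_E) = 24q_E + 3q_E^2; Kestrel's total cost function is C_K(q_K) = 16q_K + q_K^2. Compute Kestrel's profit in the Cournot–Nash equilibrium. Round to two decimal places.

Ember's profit: π_E = (84 - 1.5Q)q_E - (24q_E + 3q_E²). Setting ∂π_E/∂q_E = 0: 60 - 9q_E - (3/2)(q_K) = 0.
Kestrel's profit: π_K = (84 - 1.5Q)q_K - (16q_K + q_K²). Setting ∂π_K/∂q_K = 0: 68 - 5q_K - (3/2)(q_E) = 0.
Rearranging gives the reaction functions q_E = (60 - (3/2)q_K)/9 and q_K = (68 - (3/2)q_E)/5.
Solving the pair: q_E = 88/19, q_K = 232/19.
Price P = 84 - (3/2)·(320/19) = 1116/19.
Kestrel's profit: (1116/19)·(232/19) - 16·(232/19) - (232/19)² = 372.7424.

372.74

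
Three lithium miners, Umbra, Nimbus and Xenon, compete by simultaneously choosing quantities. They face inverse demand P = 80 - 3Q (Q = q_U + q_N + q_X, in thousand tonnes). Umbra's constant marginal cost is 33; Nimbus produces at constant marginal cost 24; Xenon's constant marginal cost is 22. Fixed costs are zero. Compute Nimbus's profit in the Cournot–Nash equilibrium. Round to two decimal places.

82.69

Umbra's profit: π_U = (80 - 3Q)q_U - (33q_U). Setting ∂π_U/∂q_U = 0: 47 - 6q_U - 3(q_N + q_X) = 0.
Nimbus's first-order condition: 56 - 6q_N - 3(q_U + q_X) = 0.
Xenon's first-order condition: 58 - 6q_X - 3(q_U + q_N) = 0.
Adding the 3 conditions: 161 − 6Q − 6Q = 0, i.e. Q = 161/12.
Back-substituting: q_U = (47 − 161/4)/3 = 9/4, q_N = (56 − 161/4)/3 = 21/4, q_X = (58 − 161/4)/3 = 71/12.
Price P = 80 - 3·(161/12) = 159/4.
Nimbus's profit: (159/4 - 24)·(21/4) = 1323/16.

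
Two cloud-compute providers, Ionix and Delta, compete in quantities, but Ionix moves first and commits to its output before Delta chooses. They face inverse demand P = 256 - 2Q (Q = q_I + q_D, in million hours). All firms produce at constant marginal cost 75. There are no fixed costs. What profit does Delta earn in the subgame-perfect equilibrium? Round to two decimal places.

1023.78

The follower Delta best-responds to any q_I: π_D = (256 - 2Q)q_D - 75q_D.
Setting the follower's marginal profit to zero, 181 - 2q_I - 4q_D = 0, i.e. q_D = (181 - 2q_I)/4.
The leader anticipates this reaction. Substituting into P = 256 - 2Q gives P = 331/2 - q_I, so π_I = (331/2 - q_I)q_I - 75q_I.
Leader FOC: 181/2 - 2q_I = 0, so q_I = 181/4.
Then q_D = (181 - 2·(181/4))/4 = 181/8.
Price P = 256 - 2·(543/8) = 481/4.
Delta's profit: (481/4 - 75)·(181/8) = 1023.7813.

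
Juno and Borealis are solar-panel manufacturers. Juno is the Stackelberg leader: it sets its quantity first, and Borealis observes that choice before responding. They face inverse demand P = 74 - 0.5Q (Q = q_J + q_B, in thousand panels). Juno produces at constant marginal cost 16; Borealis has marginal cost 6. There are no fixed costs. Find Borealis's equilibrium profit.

968

The follower Borealis best-responds to any q_J: π_B = (74 - 0.5Q)q_B - 6q_B.
Setting the follower's marginal profit to zero, 68 - (1/2)q_J - q_B = 0, i.e. q_B = (68 - (1/2)q_J).
The leader anticipates this reaction. Substituting into P = 74 - 0.5Q gives P = 40 - (1/4)q_J, so π_J = (40 - (1/4)q_J)q_J - 16q_J.
Leader FOC: 24 - (1/2)q_J = 0, so q_J = 48.
Then q_B = (68 - (1/2)·48) = 44.
Price P = 74 - (1/2)·92 = 28.
Borealis's profit: (28 - 6)·44 = 968.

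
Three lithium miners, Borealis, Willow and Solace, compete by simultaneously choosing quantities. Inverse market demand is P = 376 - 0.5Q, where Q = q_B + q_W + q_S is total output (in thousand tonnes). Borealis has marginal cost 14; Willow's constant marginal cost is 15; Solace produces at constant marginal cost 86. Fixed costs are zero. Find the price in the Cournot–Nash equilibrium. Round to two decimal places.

122.75

Borealis's profit: π_B = (376 - 0.5Q)q_B - (14q_B). Setting ∂π_B/∂q_B = 0: 362 - q_B - (1/2)(q_W + q_S) = 0.
Willow's first-order condition: 361 - q_W - (1/2)(q_B + q_S) = 0.
Solace's profit: π_S = (376 - 0.5Q)q_S - (86q_S). Setting ∂π_S/∂q_S = 0: 290 - q_S - (1/2)(q_B + q_W) = 0.
Adding the 3 first-order conditions: 1013 − 2Q = 0, so Q = 1013/2.
Back-substituting: q_B = (362 − 1013/4)/(1/2) = 435/2, q_W = (361 − 1013/4)/(1/2) = 431/2, q_S = (290 − 1013/4)/(1/2) = 147/2.
Total output Q = 1013/2, so price P = 376 - (1/2)·(1013/2) = 491/4.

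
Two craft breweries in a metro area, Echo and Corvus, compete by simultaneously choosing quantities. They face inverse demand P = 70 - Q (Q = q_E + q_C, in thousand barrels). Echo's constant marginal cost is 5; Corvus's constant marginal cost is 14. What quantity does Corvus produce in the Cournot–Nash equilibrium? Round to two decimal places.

15.67

Echo's profit: π_E = (70 - Q)q_E - (5q_E). Setting ∂π_E/∂q_E = 0: 65 - 2q_E - (q_C) = 0.
Corvus's profit: π_C = (70 - Q)q_C - (14q_C). Setting ∂π_C/∂q_C = 0: 56 - 2q_C - (q_E) = 0.
Best responses: q_E = (65 - q_C)/2, q_C = (56 - q_E)/2.
Solving the pair: q_E = 74/3, q_C = 47/3.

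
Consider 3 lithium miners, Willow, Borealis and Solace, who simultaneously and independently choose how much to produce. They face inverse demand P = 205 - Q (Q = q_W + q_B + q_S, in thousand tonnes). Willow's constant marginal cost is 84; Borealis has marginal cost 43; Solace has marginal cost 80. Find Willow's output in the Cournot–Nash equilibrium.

19

Willow's profit: π_W = (205 - Q)q_W - (84q_W). Setting ∂π_W/∂q_W = 0: 121 - 2q_W - (q_B + q_S) = 0.
Borealis's profit: π_B = (205 - Q)q_B - (43q_B). Setting ∂π_B/∂q_B = 0: 162 - 2q_B - (q_W + q_S) = 0.
Solace's profit: π_S = (205 - Q)q_S - (80q_S). Setting ∂π_S/∂q_S = 0: 125 - 2q_S - (q_W + q_B) = 0.
Summing all 3 equations gives 408 − 4Q = 0, hence Q = 102.
Back-substituting: q_W = (121 − 102) = 19, q_B = (162 − 102) = 60, q_S = (125 − 102) = 23.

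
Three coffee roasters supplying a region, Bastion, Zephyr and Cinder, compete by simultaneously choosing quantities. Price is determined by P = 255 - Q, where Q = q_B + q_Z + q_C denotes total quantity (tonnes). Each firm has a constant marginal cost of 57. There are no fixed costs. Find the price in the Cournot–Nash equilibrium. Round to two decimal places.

Each firm earns π_i = (255 - Q)q_i - 57q_i.
Setting ∂π_i/∂q_i = 0 with rivals' quantities fixed: 198 - 2q_i - Σ_{j≠i} q_j = 0.
With identical firms every q_j equals q_i, so Σ_{j≠i} q_j = 2q_i and 198 = 4q_i, giving q_i = 99/2.
Total output Q = 297/2, so price P = 255 - 297/2 = 213/2.

106.50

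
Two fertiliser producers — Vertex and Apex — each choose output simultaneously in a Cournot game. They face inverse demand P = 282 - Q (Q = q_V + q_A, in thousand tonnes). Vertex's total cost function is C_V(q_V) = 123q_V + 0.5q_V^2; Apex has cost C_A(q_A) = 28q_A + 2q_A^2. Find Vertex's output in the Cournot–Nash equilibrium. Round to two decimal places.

41.18

Vertex's profit: π_V = (282 - Q)q_V - (123q_V + (1/2)q_V²). Setting ∂π_V/∂q_V = 0: 159 - 3q_V - (q_A) = 0.
Apex's first-order condition: 254 - 6q_A - (q_V) = 0.
So q_V = (159 - q_A)/3 and q_A = (254 - q_V)/6.
Solving the pair: q_V = 700/17, q_A = 603/17.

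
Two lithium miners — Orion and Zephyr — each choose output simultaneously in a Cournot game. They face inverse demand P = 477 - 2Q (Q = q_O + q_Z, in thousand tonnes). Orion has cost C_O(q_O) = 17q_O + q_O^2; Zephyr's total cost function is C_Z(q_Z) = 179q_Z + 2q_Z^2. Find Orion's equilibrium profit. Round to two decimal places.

14738.21

Orion's profit: π_O = (477 - 2Q)q_O - (17q_O + q_O²). Setting ∂π_O/∂q_O = 0: 460 - 6q_O - 2(q_Z) = 0.
Zephyr's profit: π_Z = (477 - 2Q)q_Z - (179q_Z + 2q_Z²). Setting ∂π_Z/∂q_Z = 0: 298 - 8q_Z - 2(q_O) = 0.
Rearranging gives the reaction functions q_O = (460 - 2q_Z)/6 and q_Z = (298 - 2q_O)/8.
Substituting one into the other gives q_O = 771/11 and q_Z = 217/11.
Price P = 477 - 2·(988/11) = 297.3636.
Orion's profit: 297.3636·(771/11) - 17·(771/11) - (771/11)² = 14738.2066.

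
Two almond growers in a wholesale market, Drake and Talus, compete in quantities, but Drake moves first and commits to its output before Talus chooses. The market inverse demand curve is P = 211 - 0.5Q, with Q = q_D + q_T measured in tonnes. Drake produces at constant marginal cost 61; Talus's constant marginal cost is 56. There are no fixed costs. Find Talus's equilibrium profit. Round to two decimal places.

Solve by backward induction. Given q_D, the follower Talus maximises π_T = (211 - (1/2)q_D - (1/2)q_T)q_T - 56q_T.
Follower FOC: 155 - (1/2)q_D - q_T = 0, so q_T(q_D) = (155 - (1/2)q_D).
Drake substitutes q_T(q_D) into its own profit: π_D = q_D(211 - (1/2)q_D - (155 - (1/2)q_D)/2) - 61q_D = (267/2 - (1/4)q_D)q_D - 61q_D.
Maximising: ∂π_D/∂q_D = 145/2 - (1/2)q_D = 0, giving q_D = 145.
Then q_T = (155 - (1/2)·145) = 165/2.
Price P = 211 - (1/2)·(455/2) = 389/4.
Talus's profit: (389/4 - 56)·(165/2) = 3403.1250.

3403.13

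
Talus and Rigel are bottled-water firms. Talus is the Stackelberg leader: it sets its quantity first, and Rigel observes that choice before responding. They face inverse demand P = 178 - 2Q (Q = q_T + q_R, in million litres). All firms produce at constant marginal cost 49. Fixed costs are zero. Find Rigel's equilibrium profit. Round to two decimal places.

520.03

The follower Rigel best-responds to any q_T: π_R = (178 - 2Q)q_R - 49q_R.
∂π_R/∂q_R = 129 - 2q_T - 4q_R = 0 gives the reaction function q_R = (129 - 2q_T)/4.
The leader anticipates this reaction. Substituting into P = 178 - 2Q gives P = 227/2 - q_T, so π_T = (227/2 - q_T)q_T - 49q_T.
The leader's first-order condition 129/2 - 2q_T = 0 yields q_T = 129/4.
Then q_R = (129 - 2·(129/4))/4 = 129/8.
Price P = 178 - 2·(387/8) = 325/4.
Rigel's profit: (325/4 - 49)·(129/8) = 520.0313.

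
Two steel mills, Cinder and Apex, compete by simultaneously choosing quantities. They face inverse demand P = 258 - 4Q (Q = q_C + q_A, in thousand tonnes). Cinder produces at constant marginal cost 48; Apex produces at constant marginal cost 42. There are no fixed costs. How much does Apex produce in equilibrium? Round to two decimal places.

Cinder's profit: π_C = (258 - 4Q)q_C - (48q_C). Setting ∂π_C/∂q_C = 0: 210 - 8q_C - 4(q_A) = 0.
Apex's first-order condition: 216 - 8q_A - 4(q_C) = 0.
Best responses: q_C = (210 - 4q_A)/8, q_A = (216 - 4q_C)/8.
Solving the pair: q_C = 17, q_A = 37/2.

18.50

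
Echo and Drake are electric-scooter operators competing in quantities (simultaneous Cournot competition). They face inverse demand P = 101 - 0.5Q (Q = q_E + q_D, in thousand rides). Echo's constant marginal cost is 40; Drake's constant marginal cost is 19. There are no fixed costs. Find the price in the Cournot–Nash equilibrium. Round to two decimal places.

53.33

Echo's profit: π_E = (101 - 0.5Q)q_E - (40q_E). Setting ∂π_E/∂q_E = 0: 61 - q_E - (1/2)(q_D) = 0.
Drake's profit: π_D = (101 - 0.5Q)q_D - (19q_D). Setting ∂π_D/∂q_D = 0: 82 - q_D - (1/2)(q_E) = 0.
So q_E = (61 - (1/2)q_D) and q_D = (82 - (1/2)q_E).
Substituting one into the other gives q_E = 80/3 and q_D = 206/3.
Total output Q = 286/3, so price P = 101 - (1/2)·(286/3) = 160/3.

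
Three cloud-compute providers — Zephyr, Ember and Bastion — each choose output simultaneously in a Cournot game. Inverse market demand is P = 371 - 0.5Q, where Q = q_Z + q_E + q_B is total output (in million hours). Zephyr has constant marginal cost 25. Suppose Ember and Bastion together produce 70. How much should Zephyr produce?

311

With rivals' combined output fixed at 70, Zephyr's profit is π_Z = (371 - (1/2)·70 - (1/2)q_Z)q_Z - (25q_Z) = (336 - (1/2)q_Z)q_Z - (25q_Z).
∂π_Z/∂q_Z = 311 - q_Z = 0, so q_Z = 311.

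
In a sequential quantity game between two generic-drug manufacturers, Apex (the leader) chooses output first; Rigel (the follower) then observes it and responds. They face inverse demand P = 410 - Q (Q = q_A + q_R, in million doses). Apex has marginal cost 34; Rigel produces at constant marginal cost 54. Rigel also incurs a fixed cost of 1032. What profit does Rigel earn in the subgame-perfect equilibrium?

5209

The follower Rigel best-responds to any q_A: π_R = (410 - Q)q_R - 54q_R.
Setting the follower's marginal profit to zero, 356 - q_A - 2q_R = 0, i.e. q_R = (356 - q_A)/2.
The leader anticipates this reaction. Substituting into P = 410 - Q gives P = 232 - (1/2)q_A, so π_A = (232 - (1/2)q_A)q_A - 34q_A.
Leader FOC: 198 - q_A = 0, so q_A = 198.
Then q_R = (356 - 198)/2 = 79.
Price P = 410 - 277 = 133.
Rigel's profit: (133 - 54)·79 - 1032 = 5209.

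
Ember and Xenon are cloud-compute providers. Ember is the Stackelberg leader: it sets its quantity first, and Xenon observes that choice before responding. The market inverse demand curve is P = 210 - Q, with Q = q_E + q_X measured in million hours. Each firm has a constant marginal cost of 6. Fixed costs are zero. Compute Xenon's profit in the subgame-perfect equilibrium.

Solve by backward induction. Given q_E, the follower Xenon maximises π_X = (210 - q_E - q_X)q_X - 6q_X.
Setting the follower's marginal profit to zero, 204 - q_E - 2q_X = 0, i.e. q_X = (204 - q_E)/2.
Ember substitutes q_X(q_E) into its own profit: π_E = q_E(210 - q_E - (204 - q_E)/2) - 6q_E = (108 - (1/2)q_E)q_E - 6q_E.
Maximising: ∂π_E/∂q_E = 102 - q_E = 0, giving q_E = 102.
Then q_X = (204 - 102)/2 = 51.
Price P = 210 - 153 = 57.
Xenon's profit: (57 - 6)·51 = 2601.

2601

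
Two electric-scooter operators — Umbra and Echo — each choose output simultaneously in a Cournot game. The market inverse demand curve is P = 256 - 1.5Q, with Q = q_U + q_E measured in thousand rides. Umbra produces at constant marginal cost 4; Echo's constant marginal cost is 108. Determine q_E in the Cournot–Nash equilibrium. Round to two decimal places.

9.78

Umbra's profit: π_U = (256 - 1.5Q)q_U - (4q_U). Setting ∂π_U/∂q_U = 0: 252 - 3q_U - (3/2)(q_E) = 0.
Echo's first-order condition: 148 - 3q_E - (3/2)(q_U) = 0.
Rearranging gives the reaction functions q_U = (252 - (3/2)q_E)/3 and q_E = (148 - (3/2)q_U)/3.
Substituting one into the other gives q_U = 712/9 and q_E = 88/9.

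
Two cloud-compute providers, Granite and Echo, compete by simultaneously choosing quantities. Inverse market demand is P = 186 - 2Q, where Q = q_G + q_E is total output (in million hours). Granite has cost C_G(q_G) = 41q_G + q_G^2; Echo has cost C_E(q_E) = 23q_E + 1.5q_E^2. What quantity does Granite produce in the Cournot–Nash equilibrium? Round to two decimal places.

Granite's profit: π_G = (186 - 2Q)q_G - (41q_G + q_G²). Setting ∂π_G/∂q_G = 0: 145 - 6q_G - 2(q_E) = 0.
Echo's profit: π_E = (186 - 2Q)q_E - (23q_E + (3/2)q_E²). Setting ∂π_E/∂q_E = 0: 163 - 7q_E - 2(q_G) = 0.
Rearranging gives the reaction functions q_G = (145 - 2q_E)/6 and q_E = (163 - 2q_G)/7.
Substituting one into the other gives q_G = 689/38 and q_E = 344/19.

18.13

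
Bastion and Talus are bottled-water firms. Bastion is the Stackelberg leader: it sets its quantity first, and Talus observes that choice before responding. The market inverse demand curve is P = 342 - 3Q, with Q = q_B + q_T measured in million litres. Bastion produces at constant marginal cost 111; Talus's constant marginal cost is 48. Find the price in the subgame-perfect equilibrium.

153

Solve by backward induction. Given q_B, the follower Talus maximises π_T = (342 - 3q_B - 3q_T)q_T - 48q_T.
Follower FOC: 294 - 3q_B - 6q_T = 0, so q_T(q_B) = (294 - 3q_B)/6.
Bastion substitutes q_T(q_B) into its own profit: π_B = q_B(342 - 3q_B - (294 - 3q_B)/2) - 111q_B = (195 - (3/2)q_B)q_B - 111q_B.
Leader FOC: 84 - 3q_B = 0, so q_B = 28.
Then q_T = (294 - 3·28)/6 = 35.
Total output Q = 63, so price P = 342 - 3·63 = 153.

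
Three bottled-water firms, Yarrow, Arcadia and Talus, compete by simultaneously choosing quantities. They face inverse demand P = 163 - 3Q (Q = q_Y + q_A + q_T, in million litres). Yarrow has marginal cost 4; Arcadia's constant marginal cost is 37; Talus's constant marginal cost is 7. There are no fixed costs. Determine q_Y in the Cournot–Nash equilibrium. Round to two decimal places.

Yarrow's profit: π_Y = (163 - 3Q)q_Y - (4q_Y). Setting ∂π_Y/∂q_Y = 0: 159 - 6q_Y - 3(q_A + q_T) = 0.
Arcadia's first-order condition: 126 - 6q_A - 3(q_Y + q_T) = 0.
Talus's first-order condition: 156 - 6q_T - 3(q_Y + q_A) = 0.
Adding the 3 conditions: 441 − 6Q − 6Q = 0, i.e. Q = 147/4.
Back-substituting: q_Y = (159 − 441/4)/3 = 65/4, q_A = (126 − 441/4)/3 = 21/4, q_T = (156 − 441/4)/3 = 61/4.

16.25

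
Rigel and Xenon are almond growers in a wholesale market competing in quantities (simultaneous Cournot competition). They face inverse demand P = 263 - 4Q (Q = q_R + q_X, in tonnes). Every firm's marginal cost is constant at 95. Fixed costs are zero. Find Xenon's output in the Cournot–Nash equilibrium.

14

A representative firm's profit is π_i = q_i(263 - 4Q) - 95q_i.
First-order condition (treating rivals' output as given): 168 - 8q_i - 4q_j = 0.
With identical firms every q_j equals q_i, so q_j = q_i and 168 = 12q_i, giving q_i = 14.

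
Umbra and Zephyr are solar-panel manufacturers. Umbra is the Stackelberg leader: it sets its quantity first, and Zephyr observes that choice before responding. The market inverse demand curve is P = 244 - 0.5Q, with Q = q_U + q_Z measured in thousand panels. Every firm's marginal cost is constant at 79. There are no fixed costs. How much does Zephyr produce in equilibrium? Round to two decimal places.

Solve by backward induction. Given q_U, the follower Zephyr maximises π_Z = (244 - (1/2)q_U - (1/2)q_Z)q_Z - 79q_Z.
∂π_Z/∂q_Z = 165 - (1/2)q_U - q_Z = 0 gives the reaction function q_Z = (165 - (1/2)q_U).
The leader anticipates this reaction. Substituting into P = 244 - 0.5Q gives P = 323/2 - (1/4)q_U, so π_U = (323/2 - (1/4)q_U)q_U - 79q_U.
Leader FOC: 165/2 - (1/2)q_U = 0, so q_U = 165.
Then q_Z = (165 - (1/2)·165) = 165/2.

82.50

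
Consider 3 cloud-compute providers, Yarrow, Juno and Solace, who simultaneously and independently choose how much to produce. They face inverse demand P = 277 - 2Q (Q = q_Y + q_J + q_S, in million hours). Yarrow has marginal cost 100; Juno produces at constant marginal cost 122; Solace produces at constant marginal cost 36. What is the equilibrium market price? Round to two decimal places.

Yarrow's profit: π_Y = (277 - 2Q)q_Y - (100q_Y). Setting ∂π_Y/∂q_Y = 0: 177 - 4q_Y - 2(q_J + q_S) = 0.
Juno's profit: π_J = (277 - 2Q)q_J - (122q_J). Setting ∂π_J/∂q_J = 0: 155 - 4q_J - 2(q_Y + q_S) = 0.
Solace's first-order condition: 241 - 4q_S - 2(q_Y + q_J) = 0.
Adding the 3 conditions: 573 − 4Q − 4Q = 0, i.e. Q = 573/8.
Back-substituting: q_Y = (177 − 573/4)/2 = 135/8, q_J = (155 − 573/4)/2 = 47/8, q_S = (241 − 573/4)/2 = 391/8.
Total output Q = 573/8, so price P = 277 - 2·(573/8) = 535/4.

133.75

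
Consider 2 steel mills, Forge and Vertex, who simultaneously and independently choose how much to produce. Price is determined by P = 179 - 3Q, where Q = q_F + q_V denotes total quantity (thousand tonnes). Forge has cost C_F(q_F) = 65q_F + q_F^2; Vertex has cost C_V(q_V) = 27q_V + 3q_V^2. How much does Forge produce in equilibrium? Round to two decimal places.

10.48

Forge's profit: π_F = (179 - 3Q)q_F - (65q_F + q_F²). Setting ∂π_F/∂q_F = 0: 114 - 8q_F - 3(q_V) = 0.
Vertex's profit: π_V = (179 - 3Q)q_V - (27q_V + 3q_V²). Setting ∂π_V/∂q_V = 0: 152 - 12q_V - 3(q_F) = 0.
Best responses: q_F = (114 - 3q_V)/8, q_V = (152 - 3q_F)/12.
Substituting one into the other gives q_F = 304/29 and q_V = 874/87.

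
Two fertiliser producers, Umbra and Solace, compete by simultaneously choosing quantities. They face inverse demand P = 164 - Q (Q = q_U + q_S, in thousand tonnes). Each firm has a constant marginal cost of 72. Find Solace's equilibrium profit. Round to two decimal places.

Each firm earns π_i = (164 - Q)q_i - 72q_i.
First-order condition (treating rivals' output as given): 92 - 2q_i - q_j = 0.
With identical firms every q_j equals q_i, so q_j = q_i and 92 = 3q_i, giving q_i = 92/3.
Price P = 164 - 184/3 = 308/3.
Solace's profit: (308/3 - 72)·(92/3) = 940.4444.

940.44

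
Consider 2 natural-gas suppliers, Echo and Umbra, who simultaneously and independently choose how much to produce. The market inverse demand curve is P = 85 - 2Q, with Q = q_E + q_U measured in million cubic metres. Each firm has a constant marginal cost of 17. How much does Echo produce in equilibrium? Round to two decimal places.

11.33

A representative firm's profit is π_i = q_i(85 - 2Q) - 17q_i.
Setting ∂π_i/∂q_i = 0 with rivals' quantities fixed: 68 - 4q_i - 2q_j = 0.
With identical firms every q_j equals q_i, so q_j = q_i and 68 = 6q_i, giving q_i = 34/3.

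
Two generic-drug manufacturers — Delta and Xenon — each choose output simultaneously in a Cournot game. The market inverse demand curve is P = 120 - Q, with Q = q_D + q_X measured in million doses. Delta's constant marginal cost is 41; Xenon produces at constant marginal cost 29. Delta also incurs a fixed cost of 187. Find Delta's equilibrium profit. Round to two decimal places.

Delta's profit: π_D = (120 - Q)q_D - (41q_D). Setting ∂π_D/∂q_D = 0: 79 - 2q_D - (q_X) = 0.
Xenon's first-order condition: 91 - 2q_X - (q_D) = 0.
Rearranging gives the reaction functions q_D = (79 - q_X)/2 and q_X = (91 - q_D)/2.
Substituting one into the other gives q_D = 67/3 and q_X = 103/3.
Price P = 120 - 170/3 = 190/3.
Delta's profit: (190/3 - 41)·(67/3) - 187 = 311.7778.

311.78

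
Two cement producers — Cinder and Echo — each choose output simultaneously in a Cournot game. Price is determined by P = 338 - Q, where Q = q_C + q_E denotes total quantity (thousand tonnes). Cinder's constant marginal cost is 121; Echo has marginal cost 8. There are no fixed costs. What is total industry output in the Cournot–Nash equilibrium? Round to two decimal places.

182.33

Cinder's profit: π_C = (338 - Q)q_C - (121q_C). Setting ∂π_C/∂q_C = 0: 217 - 2q_C - (q_E) = 0.
Echo's profit: π_E = (338 - Q)q_E - (8q_E). Setting ∂π_E/∂q_E = 0: 330 - 2q_E - (q_C) = 0.
Best responses: q_C = (217 - q_E)/2, q_E = (330 - q_C)/2.
Substituting one into the other gives q_C = 104/3 and q_E = 443/3.
Total output Q = 104/3 + 443/3 = 547/3.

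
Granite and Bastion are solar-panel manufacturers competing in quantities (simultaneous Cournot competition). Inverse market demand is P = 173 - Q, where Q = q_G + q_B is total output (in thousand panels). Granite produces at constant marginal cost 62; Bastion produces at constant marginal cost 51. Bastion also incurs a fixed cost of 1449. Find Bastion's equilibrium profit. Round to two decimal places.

516.44

Granite's profit: π_G = (173 - Q)q_G - (62q_G). Setting ∂π_G/∂q_G = 0: 111 - 2q_G - (q_B) = 0.
Bastion's profit: π_B = (173 - Q)q_B - (51q_B). Setting ∂π_B/∂q_B = 0: 122 - 2q_B - (q_G) = 0.
Best responses: q_G = (111 - q_B)/2, q_B = (122 - q_G)/2.
Substituting one into the other gives q_G = 100/3 and q_B = 133/3.
Price P = 173 - 233/3 = 286/3.
Bastion's profit: (286/3 - 51)·(133/3) - 1449 = 516.4444.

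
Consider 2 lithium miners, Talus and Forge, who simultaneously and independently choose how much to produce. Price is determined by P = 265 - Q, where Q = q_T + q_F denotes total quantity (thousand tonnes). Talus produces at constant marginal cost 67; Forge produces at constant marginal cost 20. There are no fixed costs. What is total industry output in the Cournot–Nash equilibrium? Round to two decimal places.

Talus's profit: π_T = (265 - Q)q_T - (67q_T). Setting ∂π_T/∂q_T = 0: 198 - 2q_T - (q_F) = 0.
Forge's first-order condition: 245 - 2q_F - (q_T) = 0.
Rearranging gives the reaction functions q_T = (198 - q_F)/2 and q_F = (245 - q_T)/2.
Solving the pair: q_T = 151/3, q_F = 292/3.
Total output Q = 151/3 + 292/3 = 443/3.

147.67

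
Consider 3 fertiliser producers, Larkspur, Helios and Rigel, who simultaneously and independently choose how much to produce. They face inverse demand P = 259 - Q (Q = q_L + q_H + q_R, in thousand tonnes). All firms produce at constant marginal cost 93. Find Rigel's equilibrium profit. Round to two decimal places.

A representative firm's profit is π_i = q_i(259 - Q) - 93q_i.
Setting ∂π_i/∂q_i = 0 with rivals' quantities fixed: 166 - 2q_i - Σ_{j≠i} q_j = 0.
With identical firms every q_j equals q_i, so Σ_{j≠i} q_j = 2q_i and 166 = 4q_i, giving q_i = 83/2.
Price P = 259 - 249/2 = 269/2.
Rigel's profit: (269/2 - 93)·(83/2) = 1722.2500.

1722.25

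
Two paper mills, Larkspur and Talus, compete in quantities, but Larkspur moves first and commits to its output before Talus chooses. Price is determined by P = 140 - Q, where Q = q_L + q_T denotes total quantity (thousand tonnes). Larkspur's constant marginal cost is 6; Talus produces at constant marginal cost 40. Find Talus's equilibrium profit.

64

Solve by backward induction. Given q_L, the follower Talus maximises π_T = (140 - q_L - q_T)q_T - 40q_T.
∂π_T/∂q_T = 100 - q_L - 2q_T = 0 gives the reaction function q_T = (100 - q_L)/2.
The leader anticipates this reaction. Substituting into P = 140 - Q gives P = 90 - (1/2)q_L, so π_L = (90 - (1/2)q_L)q_L - 6q_L.
Leader FOC: 84 - q_L = 0, so q_L = 84.
Then q_T = (100 - 84)/2 = 8.
Price P = 140 - 92 = 48.
Talus's profit: (48 - 40)·8 = 64.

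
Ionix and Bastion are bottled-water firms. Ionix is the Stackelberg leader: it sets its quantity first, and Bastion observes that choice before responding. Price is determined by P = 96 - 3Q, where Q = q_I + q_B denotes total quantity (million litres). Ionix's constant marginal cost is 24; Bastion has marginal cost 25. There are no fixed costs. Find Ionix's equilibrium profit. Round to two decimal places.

The follower Bastion best-responds to any q_I: π_B = (96 - 3Q)q_B - 25q_B.
∂π_B/∂q_B = 71 - 3q_I - 6q_B = 0 gives the reaction function q_B = (71 - 3q_I)/6.
Ionix substitutes q_B(q_I) into its own profit: π_I = q_I(96 - 3q_I - (71 - 3q_I)/2) - 24q_I = (121/2 - (3/2)q_I)q_I - 24q_I.
Maximising: ∂π_I/∂q_I = 73/2 - 3q_I = 0, giving q_I = 73/6.
Then q_B = (71 - 3·(73/6))/6 = 23/4.
Price P = 96 - 3·(215/12) = 169/4.
Ionix's profit: (169/4 - 24)·(73/6) = 222.0417.

222.04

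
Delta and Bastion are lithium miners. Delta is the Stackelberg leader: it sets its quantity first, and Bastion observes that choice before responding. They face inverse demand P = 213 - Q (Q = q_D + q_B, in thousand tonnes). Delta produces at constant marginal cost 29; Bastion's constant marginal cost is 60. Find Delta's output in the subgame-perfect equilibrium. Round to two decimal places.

107.50

Solve by backward induction. Given q_D, the follower Bastion maximises π_B = (213 - q_D - q_B)q_B - 60q_B.
Setting the follower's marginal profit to zero, 153 - q_D - 2q_B = 0, i.e. q_B = (153 - q_D)/2.
The leader anticipates this reaction. Substituting into P = 213 - Q gives P = 273/2 - (1/2)q_D, so π_D = (273/2 - (1/2)q_D)q_D - 29q_D.
Leader FOC: 215/2 - q_D = 0, so q_D = 215/2.
Then q_B = (153 - 215/2)/2 = 91/4.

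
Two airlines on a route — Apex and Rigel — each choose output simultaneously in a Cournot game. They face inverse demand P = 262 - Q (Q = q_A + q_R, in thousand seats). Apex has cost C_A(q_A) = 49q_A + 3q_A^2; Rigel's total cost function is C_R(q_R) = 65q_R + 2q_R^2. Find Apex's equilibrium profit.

Apex's profit: π_A = (262 - Q)q_A - (49q_A + 3q_A²). Setting ∂π_A/∂q_A = 0: 213 - 8q_A - (q_R) = 0.
Rigel's first-order condition: 197 - 6q_R - (q_A) = 0.
Rearranging gives the reaction functions q_A = (213 - q_R)/8 and q_R = (197 - q_A)/6.
Substituting one into the other gives q_A = 23 and q_R = 29.
Price P = 262 - 52 = 210.
Apex's profit: 210·23 - 49·23 - 3·23² = 2116.

2116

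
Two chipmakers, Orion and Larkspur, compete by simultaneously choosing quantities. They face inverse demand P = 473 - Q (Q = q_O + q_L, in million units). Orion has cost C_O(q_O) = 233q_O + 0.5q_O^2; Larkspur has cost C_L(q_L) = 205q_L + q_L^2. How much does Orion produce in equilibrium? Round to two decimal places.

Orion's profit: π_O = (473 - Q)q_O - (233q_O + (1/2)q_O²). Setting ∂π_O/∂q_O = 0: 240 - 3q_O - (q_L) = 0.
Larkspur's first-order condition: 268 - 4q_L - (q_O) = 0.
Rearranging gives the reaction functions q_O = (240 - q_L)/3 and q_L = (268 - q_O)/4.
Solving the pair: q_O = 692/11, q_L = 564/11.

62.91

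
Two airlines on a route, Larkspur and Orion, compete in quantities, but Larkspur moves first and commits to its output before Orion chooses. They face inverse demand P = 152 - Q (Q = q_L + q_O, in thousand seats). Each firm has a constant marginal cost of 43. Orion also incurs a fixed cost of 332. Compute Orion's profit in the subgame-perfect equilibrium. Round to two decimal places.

410.56

Solve by backward induction. Given q_L, the follower Orion maximises π_O = (152 - q_L - q_O)q_O - 43q_O.
Setting the follower's marginal profit to zero, 109 - q_L - 2q_O = 0, i.e. q_O = (109 - q_L)/2.
Larkspur substitutes q_O(q_L) into its own profit: π_L = q_L(152 - q_L - (109 - q_L)/2) - 43q_L = (195/2 - (1/2)q_L)q_L - 43q_L.
The leader's first-order condition 109/2 - q_L = 0 yields q_L = 109/2.
Then q_O = (109 - 109/2)/2 = 109/4.
Price P = 152 - 327/4 = 281/4.
Orion's profit: (281/4 - 43)·(109/4) - 332 = 410.5625.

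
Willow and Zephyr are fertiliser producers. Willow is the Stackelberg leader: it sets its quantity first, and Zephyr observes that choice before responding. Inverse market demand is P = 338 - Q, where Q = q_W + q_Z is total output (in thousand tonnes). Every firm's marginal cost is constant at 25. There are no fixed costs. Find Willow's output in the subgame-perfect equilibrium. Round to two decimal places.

The follower Zephyr best-responds to any q_W: π_Z = (338 - Q)q_Z - 25q_Z.
Follower FOC: 313 - q_W - 2q_Z = 0, so q_Z(q_W) = (313 - q_W)/2.
The leader anticipates this reaction. Substituting into P = 338 - Q gives P = 363/2 - (1/2)q_W, so π_W = (363/2 - (1/2)q_W)q_W - 25q_W.
Leader FOC: 313/2 - q_W = 0, so q_W = 313/2.
Then q_Z = (313 - 313/2)/2 = 313/4.

156.50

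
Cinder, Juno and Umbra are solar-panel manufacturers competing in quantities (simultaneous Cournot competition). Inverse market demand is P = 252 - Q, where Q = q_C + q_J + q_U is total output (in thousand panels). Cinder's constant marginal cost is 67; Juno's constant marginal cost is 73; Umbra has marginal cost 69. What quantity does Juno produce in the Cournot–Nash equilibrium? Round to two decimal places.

42.25

Cinder's profit: π_C = (252 - Q)q_C - (67q_C). Setting ∂π_C/∂q_C = 0: 185 - 2q_C - (q_J + q_U) = 0.
Juno's first-order condition: 179 - 2q_J - (q_C + q_U) = 0.
Umbra's first-order condition: 183 - 2q_U - (q_C + q_J) = 0.
Summing all 3 equations gives 547 − 4Q = 0, hence Q = 547/4.
Back-substituting: q_C = (185 − 547/4) = 193/4, q_J = (179 − 547/4) = 169/4, q_U = (183 − 547/4) = 185/4.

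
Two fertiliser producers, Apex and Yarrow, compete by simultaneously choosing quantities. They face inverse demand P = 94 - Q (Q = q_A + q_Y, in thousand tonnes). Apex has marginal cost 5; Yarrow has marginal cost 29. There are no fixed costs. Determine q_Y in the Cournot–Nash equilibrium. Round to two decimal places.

Apex's profit: π_A = (94 - Q)q_A - (5q_A). Setting ∂π_A/∂q_A = 0: 89 - 2q_A - (q_Y) = 0.
Yarrow's profit: π_Y = (94 - Q)q_Y - (29q_Y). Setting ∂π_Y/∂q_Y = 0: 65 - 2q_Y - (q_A) = 0.
Rearranging gives the reaction functions q_A = (89 - q_Y)/2 and q_Y = (65 - q_A)/2.
Substituting one into the other gives q_A = 113/3 and q_Y = 41/3.

13.67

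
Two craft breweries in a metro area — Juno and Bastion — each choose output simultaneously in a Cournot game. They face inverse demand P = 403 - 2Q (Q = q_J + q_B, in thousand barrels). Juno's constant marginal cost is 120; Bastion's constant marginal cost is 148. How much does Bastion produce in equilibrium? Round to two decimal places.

Juno's profit: π_J = (403 - 2Q)q_J - (120q_J). Setting ∂π_J/∂q_J = 0: 283 - 4q_J - 2(q_B) = 0.
Bastion's profit: π_B = (403 - 2Q)q_B - (148q_B). Setting ∂π_B/∂q_B = 0: 255 - 4q_B - 2(q_J) = 0.
Best responses: q_J = (283 - 2q_B)/4, q_B = (255 - 2q_J)/4.
Solving the pair: q_J = 311/6, q_B = 227/6.

37.83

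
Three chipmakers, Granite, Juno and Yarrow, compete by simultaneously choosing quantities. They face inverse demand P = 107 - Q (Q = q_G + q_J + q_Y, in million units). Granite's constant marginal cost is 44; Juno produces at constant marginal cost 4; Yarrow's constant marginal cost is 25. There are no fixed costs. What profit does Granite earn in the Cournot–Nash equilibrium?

1

Granite's profit: π_G = (107 - Q)q_G - (44q_G). Setting ∂π_G/∂q_G = 0: 63 - 2q_G - (q_J + q_Y) = 0.
Juno's first-order condition: 103 - 2q_J - (q_G + q_Y) = 0.
Yarrow's first-order condition: 82 - 2q_Y - (q_G + q_J) = 0.
Adding the 3 conditions: 248 − 2Q − 2Q = 0, i.e. Q = 62.
Back-substituting: q_G = (63 − 62) = 1, q_J = (103 − 62) = 41, q_Y = (82 − 62) = 20.
Price P = 107 - 62 = 45.
Granite's profit: (45 - 44)·1 = 1.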